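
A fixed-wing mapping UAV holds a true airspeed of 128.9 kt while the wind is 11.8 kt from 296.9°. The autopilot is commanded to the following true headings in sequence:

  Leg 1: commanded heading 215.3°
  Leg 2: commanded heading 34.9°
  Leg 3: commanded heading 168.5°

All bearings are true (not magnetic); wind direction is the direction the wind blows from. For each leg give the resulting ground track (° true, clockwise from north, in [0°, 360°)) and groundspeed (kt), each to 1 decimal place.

Leg 1: heading 215.3°; drift -5.2° → track 210.1°, groundspeed 127.7 kt
Leg 2: heading 34.9°; drift +5.1° → track 40.0°, groundspeed 131.1 kt
Leg 3: heading 168.5°; drift -3.9° → track 164.6°, groundspeed 136.5 kt

Leg 1: track=210.1°, groundspeed=127.7 kt
Leg 2: track=40.0°, groundspeed=131.1 kt
Leg 3: track=164.6°, groundspeed=136.5 kt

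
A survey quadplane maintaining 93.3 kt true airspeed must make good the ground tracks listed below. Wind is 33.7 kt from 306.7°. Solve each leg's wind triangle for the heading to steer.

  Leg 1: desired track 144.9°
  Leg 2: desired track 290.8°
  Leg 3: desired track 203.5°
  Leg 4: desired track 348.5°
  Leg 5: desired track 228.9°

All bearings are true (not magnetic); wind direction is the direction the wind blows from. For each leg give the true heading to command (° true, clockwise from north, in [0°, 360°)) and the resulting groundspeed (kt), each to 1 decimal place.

Leg 1: desired track 144.9°; wind correction +6.5° → command heading 151.4°, groundspeed 124.7 kt
Leg 2: desired track 290.8°; wind correction +5.7° → command heading 296.5°, groundspeed 60.4 kt
Leg 3: desired track 203.5°; wind correction +20.6° → command heading 224.1°, groundspeed 95.0 kt
Leg 4: desired track 348.5°; wind correction -13.9° → command heading 334.6°, groundspeed 65.4 kt
Leg 5: desired track 228.9°; wind correction +20.7° → command heading 249.6°, groundspeed 80.2 kt

Leg 1: heading=151.4°, groundspeed=124.7 kt
Leg 2: heading=296.5°, groundspeed=60.4 kt
Leg 3: heading=224.1°, groundspeed=95.0 kt
Leg 4: heading=334.6°, groundspeed=65.4 kt
Leg 5: heading=249.6°, groundspeed=80.2 kt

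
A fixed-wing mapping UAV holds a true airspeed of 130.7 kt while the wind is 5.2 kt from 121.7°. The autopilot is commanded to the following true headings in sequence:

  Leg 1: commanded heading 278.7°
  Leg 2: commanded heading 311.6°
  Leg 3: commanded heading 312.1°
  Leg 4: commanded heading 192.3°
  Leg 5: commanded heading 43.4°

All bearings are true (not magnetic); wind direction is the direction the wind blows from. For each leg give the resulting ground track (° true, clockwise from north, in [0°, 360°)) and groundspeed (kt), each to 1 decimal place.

Leg 1: heading 278.7°; drift +0.9° → track 279.6°, groundspeed 135.5 kt
Leg 2: heading 311.6°; drift -0.4° → track 311.2°, groundspeed 135.8 kt
Leg 3: heading 312.1°; drift -0.4° → track 311.7°, groundspeed 135.8 kt
Leg 4: heading 192.3°; drift +2.2° → track 194.5°, groundspeed 129.1 kt
Leg 5: heading 43.4°; drift -2.2° → track 41.2°, groundspeed 129.7 kt

Leg 1: track=279.6°, groundspeed=135.5 kt
Leg 2: track=311.2°, groundspeed=135.8 kt
Leg 3: track=311.7°, groundspeed=135.8 kt
Leg 4: track=194.5°, groundspeed=129.1 kt
Leg 5: track=41.2°, groundspeed=129.7 kt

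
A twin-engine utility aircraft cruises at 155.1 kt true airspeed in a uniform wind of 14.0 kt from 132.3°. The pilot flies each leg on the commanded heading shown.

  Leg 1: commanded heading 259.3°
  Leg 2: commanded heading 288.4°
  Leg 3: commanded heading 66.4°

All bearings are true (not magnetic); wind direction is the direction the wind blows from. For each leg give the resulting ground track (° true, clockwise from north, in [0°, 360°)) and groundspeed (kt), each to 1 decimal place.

Leg 1: heading 259.3°; drift +3.9° → track 263.2°, groundspeed 163.9 kt
Leg 2: heading 288.4°; drift +1.9° → track 290.3°, groundspeed 168.0 kt
Leg 3: heading 66.4°; drift -4.9° → track 61.5°, groundspeed 149.9 kt

Leg 1: track=263.2°, groundspeed=163.9 kt
Leg 2: track=290.3°, groundspeed=168.0 kt
Leg 3: track=61.5°, groundspeed=149.9 kt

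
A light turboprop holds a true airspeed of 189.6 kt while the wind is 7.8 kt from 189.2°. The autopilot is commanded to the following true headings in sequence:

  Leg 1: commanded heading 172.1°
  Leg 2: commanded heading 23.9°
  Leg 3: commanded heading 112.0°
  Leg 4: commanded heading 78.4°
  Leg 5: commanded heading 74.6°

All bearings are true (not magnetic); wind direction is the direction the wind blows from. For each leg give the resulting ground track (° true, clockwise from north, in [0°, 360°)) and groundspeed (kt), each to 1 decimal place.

Leg 1: track=171.4°, groundspeed=182.2 kt
Leg 2: track=23.3°, groundspeed=197.2 kt
Leg 3: track=109.7°, groundspeed=188.0 kt
Leg 4: track=76.2°, groundspeed=192.5 kt
Leg 5: track=72.5°, groundspeed=193.0 kt

Leg 1: heading 172.1°; drift -0.7° → track 171.4°, groundspeed 182.2 kt
Leg 2: heading 23.9°; drift -0.6° → track 23.3°, groundspeed 197.2 kt
Leg 3: heading 112.0°; drift -2.3° → track 109.7°, groundspeed 188.0 kt
Leg 4: heading 78.4°; drift -2.2° → track 76.2°, groundspeed 192.5 kt
Leg 5: heading 74.6°; drift -2.1° → track 72.5°, groundspeed 193.0 kt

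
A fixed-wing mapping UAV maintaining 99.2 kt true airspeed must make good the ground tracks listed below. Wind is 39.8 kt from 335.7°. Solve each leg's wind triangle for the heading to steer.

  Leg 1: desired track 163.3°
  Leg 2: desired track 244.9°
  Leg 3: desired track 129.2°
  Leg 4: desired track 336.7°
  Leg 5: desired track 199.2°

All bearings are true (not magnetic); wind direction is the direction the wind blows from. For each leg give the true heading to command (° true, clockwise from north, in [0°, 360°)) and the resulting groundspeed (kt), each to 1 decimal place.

Leg 1: heading=166.3°, groundspeed=138.5 kt
Leg 2: heading=268.6°, groundspeed=91.4 kt
Leg 3: heading=118.9°, groundspeed=133.2 kt
Leg 4: heading=336.3°, groundspeed=59.4 kt
Leg 5: heading=215.2°, groundspeed=124.2 kt

Leg 1: desired track 163.3°; wind correction +3.0° → command heading 166.3°, groundspeed 138.5 kt
Leg 2: desired track 244.9°; wind correction +23.7° → command heading 268.6°, groundspeed 91.4 kt
Leg 3: desired track 129.2°; wind correction -10.3° → command heading 118.9°, groundspeed 133.2 kt
Leg 4: desired track 336.7°; wind correction -0.4° → command heading 336.3°, groundspeed 59.4 kt
Leg 5: desired track 199.2°; wind correction +16.0° → command heading 215.2°, groundspeed 124.2 kt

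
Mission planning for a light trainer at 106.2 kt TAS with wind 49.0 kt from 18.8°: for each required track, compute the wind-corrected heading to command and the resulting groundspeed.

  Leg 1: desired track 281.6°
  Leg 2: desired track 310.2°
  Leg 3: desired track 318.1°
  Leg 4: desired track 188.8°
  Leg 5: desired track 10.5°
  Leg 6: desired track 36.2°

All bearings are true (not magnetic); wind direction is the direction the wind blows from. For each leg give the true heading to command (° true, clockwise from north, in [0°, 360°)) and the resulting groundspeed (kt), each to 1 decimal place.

Leg 1: desired track 281.6°; wind correction +27.2° → command heading 308.8°, groundspeed 100.6 kt
Leg 2: desired track 310.2°; wind correction +25.4° → command heading 335.6°, groundspeed 78.0 kt
Leg 3: desired track 318.1°; wind correction +23.7° → command heading 341.8°, groundspeed 73.2 kt
Leg 4: desired track 188.8°; wind correction -4.6° → command heading 184.2°, groundspeed 154.1 kt
Leg 5: desired track 10.5°; wind correction +3.8° → command heading 14.3°, groundspeed 57.5 kt
Leg 6: desired track 36.2°; wind correction -7.9° → command heading 28.3°, groundspeed 58.4 kt

Leg 1: heading=308.8°, groundspeed=100.6 kt
Leg 2: heading=335.6°, groundspeed=78.0 kt
Leg 3: heading=341.8°, groundspeed=73.2 kt
Leg 4: heading=184.2°, groundspeed=154.1 kt
Leg 5: heading=14.3°, groundspeed=57.5 kt
Leg 6: heading=28.3°, groundspeed=58.4 kt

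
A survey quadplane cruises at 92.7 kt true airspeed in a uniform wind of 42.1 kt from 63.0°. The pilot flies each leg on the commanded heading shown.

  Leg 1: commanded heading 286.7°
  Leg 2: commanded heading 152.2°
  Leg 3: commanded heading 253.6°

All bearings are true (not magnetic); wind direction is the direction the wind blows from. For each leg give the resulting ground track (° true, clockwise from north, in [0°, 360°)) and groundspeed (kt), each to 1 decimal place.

Leg 1: track=273.4°, groundspeed=126.5 kt
Leg 2: track=176.8°, groundspeed=101.3 kt
Leg 3: track=250.3°, groundspeed=134.3 kt

Leg 1: heading 286.7°; drift -13.3° → track 273.4°, groundspeed 126.5 kt
Leg 2: heading 152.2°; drift +24.6° → track 176.8°, groundspeed 101.3 kt
Leg 3: heading 253.6°; drift -3.3° → track 250.3°, groundspeed 134.3 kt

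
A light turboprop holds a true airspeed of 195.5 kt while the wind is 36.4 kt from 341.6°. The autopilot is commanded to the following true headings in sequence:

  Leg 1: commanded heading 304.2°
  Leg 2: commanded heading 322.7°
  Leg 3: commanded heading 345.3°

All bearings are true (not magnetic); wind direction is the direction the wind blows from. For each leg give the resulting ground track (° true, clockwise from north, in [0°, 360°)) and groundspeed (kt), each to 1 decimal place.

Leg 1: heading 304.2°; drift -7.6° → track 296.6°, groundspeed 168.0 kt
Leg 2: heading 322.7°; drift -4.2° → track 318.5°, groundspeed 161.5 kt
Leg 3: heading 345.3°; drift +0.8° → track 346.1°, groundspeed 159.2 kt

Leg 1: track=296.6°, groundspeed=168.0 kt
Leg 2: track=318.5°, groundspeed=161.5 kt
Leg 3: track=346.1°, groundspeed=159.2 kt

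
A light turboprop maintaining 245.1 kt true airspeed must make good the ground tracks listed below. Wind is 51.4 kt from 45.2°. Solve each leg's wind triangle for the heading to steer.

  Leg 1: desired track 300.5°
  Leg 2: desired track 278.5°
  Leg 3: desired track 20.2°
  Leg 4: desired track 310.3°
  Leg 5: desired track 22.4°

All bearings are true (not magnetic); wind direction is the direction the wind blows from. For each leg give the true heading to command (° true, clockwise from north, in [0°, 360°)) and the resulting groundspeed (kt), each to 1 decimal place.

Leg 1: desired track 300.5°; wind correction +11.7° → command heading 312.2°, groundspeed 253.0 kt
Leg 2: desired track 278.5°; wind correction +9.7° → command heading 288.2°, groundspeed 272.3 kt
Leg 3: desired track 20.2°; wind correction +5.1° → command heading 25.3°, groundspeed 197.6 kt
Leg 4: desired track 310.3°; wind correction +12.1° → command heading 322.4°, groundspeed 244.1 kt
Leg 5: desired track 22.4°; wind correction +4.7° → command heading 27.1°, groundspeed 196.9 kt

Leg 1: heading=312.2°, groundspeed=253.0 kt
Leg 2: heading=288.2°, groundspeed=272.3 kt
Leg 3: heading=25.3°, groundspeed=197.6 kt
Leg 4: heading=322.4°, groundspeed=244.1 kt
Leg 5: heading=27.1°, groundspeed=196.9 kt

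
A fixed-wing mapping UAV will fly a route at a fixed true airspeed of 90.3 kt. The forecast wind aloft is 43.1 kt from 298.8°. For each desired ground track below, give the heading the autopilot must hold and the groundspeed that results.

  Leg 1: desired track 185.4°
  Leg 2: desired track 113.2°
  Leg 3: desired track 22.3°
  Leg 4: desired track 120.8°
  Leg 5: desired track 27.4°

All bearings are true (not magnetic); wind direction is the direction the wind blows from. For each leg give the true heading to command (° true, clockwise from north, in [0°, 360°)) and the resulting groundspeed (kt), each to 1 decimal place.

Leg 1: heading=211.4°, groundspeed=98.3 kt
Leg 2: heading=110.5°, groundspeed=133.1 kt
Leg 3: heading=354.0°, groundspeed=74.6 kt
Leg 4: heading=121.8°, groundspeed=133.4 kt
Leg 5: heading=358.9°, groundspeed=78.3 kt

Leg 1: desired track 185.4°; wind correction +26.0° → command heading 211.4°, groundspeed 98.3 kt
Leg 2: desired track 113.2°; wind correction -2.7° → command heading 110.5°, groundspeed 133.1 kt
Leg 3: desired track 22.3°; wind correction -28.3° → command heading 354.0°, groundspeed 74.6 kt
Leg 4: desired track 120.8°; wind correction +1.0° → command heading 121.8°, groundspeed 133.4 kt
Leg 5: desired track 27.4°; wind correction -28.5° → command heading 358.9°, groundspeed 78.3 kt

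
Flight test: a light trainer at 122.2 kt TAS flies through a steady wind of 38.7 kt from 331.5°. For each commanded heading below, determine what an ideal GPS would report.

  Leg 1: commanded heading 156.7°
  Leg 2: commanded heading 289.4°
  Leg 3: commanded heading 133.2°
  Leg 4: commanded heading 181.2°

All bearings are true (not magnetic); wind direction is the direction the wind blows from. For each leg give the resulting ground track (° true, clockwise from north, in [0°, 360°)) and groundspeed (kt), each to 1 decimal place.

Leg 1: heading 156.7°; drift -1.3° → track 155.4°, groundspeed 160.8 kt
Leg 2: heading 289.4°; drift -15.5° → track 273.9°, groundspeed 97.0 kt
Leg 3: heading 133.2°; drift +4.4° → track 137.6°, groundspeed 159.4 kt
Leg 4: heading 181.2°; drift -7.0° → track 174.2°, groundspeed 157.0 kt

Leg 1: track=155.4°, groundspeed=160.8 kt
Leg 2: track=273.9°, groundspeed=97.0 kt
Leg 3: track=137.6°, groundspeed=159.4 kt
Leg 4: track=174.2°, groundspeed=157.0 kt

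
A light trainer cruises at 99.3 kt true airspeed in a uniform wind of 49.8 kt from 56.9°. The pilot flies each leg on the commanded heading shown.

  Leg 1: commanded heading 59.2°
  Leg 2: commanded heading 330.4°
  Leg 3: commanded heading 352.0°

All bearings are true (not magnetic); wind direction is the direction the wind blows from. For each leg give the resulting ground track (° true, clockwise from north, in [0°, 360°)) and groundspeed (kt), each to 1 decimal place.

Leg 1: track=61.5°, groundspeed=49.6 kt
Leg 2: track=303.1°, groundspeed=108.3 kt
Leg 3: track=322.0°, groundspeed=90.3 kt

Leg 1: heading 59.2°; drift +2.3° → track 61.5°, groundspeed 49.6 kt
Leg 2: heading 330.4°; drift -27.3° → track 303.1°, groundspeed 108.3 kt
Leg 3: heading 352.0°; drift -30.0° → track 322.0°, groundspeed 90.3 kt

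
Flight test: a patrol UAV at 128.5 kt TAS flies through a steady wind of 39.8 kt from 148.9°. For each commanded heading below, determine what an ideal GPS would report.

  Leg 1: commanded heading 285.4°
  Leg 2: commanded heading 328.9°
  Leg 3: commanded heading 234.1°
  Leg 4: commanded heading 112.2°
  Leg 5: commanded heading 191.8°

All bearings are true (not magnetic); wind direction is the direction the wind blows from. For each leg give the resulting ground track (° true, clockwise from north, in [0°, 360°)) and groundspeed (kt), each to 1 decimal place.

Leg 1: track=295.3°, groundspeed=159.7 kt
Leg 2: track=328.9°, groundspeed=168.3 kt
Leg 3: track=251.7°, groundspeed=131.3 kt
Leg 4: track=98.4°, groundspeed=99.5 kt
Leg 5: track=207.1°, groundspeed=103.0 kt

Leg 1: heading 285.4°; drift +9.9° → track 295.3°, groundspeed 159.7 kt
Leg 2: heading 328.9°; drift +0.0° → track 328.9°, groundspeed 168.3 kt
Leg 3: heading 234.1°; drift +17.6° → track 251.7°, groundspeed 131.3 kt
Leg 4: heading 112.2°; drift -13.8° → track 98.4°, groundspeed 99.5 kt
Leg 5: heading 191.8°; drift +15.3° → track 207.1°, groundspeed 103.0 kt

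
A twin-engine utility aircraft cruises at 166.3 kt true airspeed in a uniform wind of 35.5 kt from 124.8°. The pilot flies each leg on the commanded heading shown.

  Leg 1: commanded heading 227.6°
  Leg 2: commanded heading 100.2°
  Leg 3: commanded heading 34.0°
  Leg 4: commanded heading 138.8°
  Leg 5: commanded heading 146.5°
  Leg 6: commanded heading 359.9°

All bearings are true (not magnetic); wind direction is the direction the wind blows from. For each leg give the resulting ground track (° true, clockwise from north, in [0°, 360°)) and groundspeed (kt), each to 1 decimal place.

Leg 1: heading 227.6°; drift +11.2° → track 238.8°, groundspeed 177.6 kt
Leg 2: heading 100.2°; drift -6.3° → track 93.9°, groundspeed 134.8 kt
Leg 3: heading 34.0°; drift -12.0° → track 22.0°, groundspeed 170.5 kt
Leg 4: heading 138.8°; drift +3.7° → track 142.5°, groundspeed 132.1 kt
Leg 5: heading 146.5°; drift +5.6° → track 152.1°, groundspeed 134.0 kt
Leg 6: heading 359.9°; drift -8.9° → track 351.0°, groundspeed 188.9 kt

Leg 1: track=238.8°, groundspeed=177.6 kt
Leg 2: track=93.9°, groundspeed=134.8 kt
Leg 3: track=22.0°, groundspeed=170.5 kt
Leg 4: track=142.5°, groundspeed=132.1 kt
Leg 5: track=152.1°, groundspeed=134.0 kt
Leg 6: track=351.0°, groundspeed=188.9 kt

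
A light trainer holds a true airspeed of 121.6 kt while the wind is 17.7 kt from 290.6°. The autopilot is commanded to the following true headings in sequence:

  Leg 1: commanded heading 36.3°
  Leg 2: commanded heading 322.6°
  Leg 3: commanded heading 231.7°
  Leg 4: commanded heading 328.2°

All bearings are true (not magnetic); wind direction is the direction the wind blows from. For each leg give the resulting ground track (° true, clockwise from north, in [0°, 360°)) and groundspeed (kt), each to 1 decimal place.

Leg 1: track=44.0°, groundspeed=127.5 kt
Leg 2: track=327.6°, groundspeed=107.0 kt
Leg 3: track=224.0°, groundspeed=113.5 kt
Leg 4: track=333.9°, groundspeed=108.1 kt

Leg 1: heading 36.3°; drift +7.7° → track 44.0°, groundspeed 127.5 kt
Leg 2: heading 322.6°; drift +5.0° → track 327.6°, groundspeed 107.0 kt
Leg 3: heading 231.7°; drift -7.7° → track 224.0°, groundspeed 113.5 kt
Leg 4: heading 328.2°; drift +5.7° → track 333.9°, groundspeed 108.1 kt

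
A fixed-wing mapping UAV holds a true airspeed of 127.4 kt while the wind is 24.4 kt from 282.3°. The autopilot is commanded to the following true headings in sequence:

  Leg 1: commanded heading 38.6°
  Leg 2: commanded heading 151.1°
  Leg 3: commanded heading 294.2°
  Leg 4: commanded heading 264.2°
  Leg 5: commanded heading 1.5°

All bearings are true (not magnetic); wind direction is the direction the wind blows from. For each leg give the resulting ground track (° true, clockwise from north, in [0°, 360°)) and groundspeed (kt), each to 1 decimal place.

Leg 1: heading 38.6°; drift +9.0° → track 47.6°, groundspeed 139.9 kt
Leg 2: heading 151.1°; drift -7.3° → track 143.8°, groundspeed 144.6 kt
Leg 3: heading 294.2°; drift +2.8° → track 297.0°, groundspeed 103.6 kt
Leg 4: heading 264.2°; drift -4.2° → track 260.0°, groundspeed 104.5 kt
Leg 5: heading 1.5°; drift +11.0° → track 12.5°, groundspeed 125.1 kt

Leg 1: track=47.6°, groundspeed=139.9 kt
Leg 2: track=143.8°, groundspeed=144.6 kt
Leg 3: track=297.0°, groundspeed=103.6 kt
Leg 4: track=260.0°, groundspeed=104.5 kt
Leg 5: track=12.5°, groundspeed=125.1 kt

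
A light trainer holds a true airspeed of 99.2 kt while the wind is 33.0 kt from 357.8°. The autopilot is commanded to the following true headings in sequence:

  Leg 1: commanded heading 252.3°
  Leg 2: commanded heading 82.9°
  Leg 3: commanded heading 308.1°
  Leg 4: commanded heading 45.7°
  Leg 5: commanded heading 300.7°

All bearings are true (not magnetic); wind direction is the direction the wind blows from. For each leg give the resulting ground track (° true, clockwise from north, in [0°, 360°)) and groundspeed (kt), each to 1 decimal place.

Leg 1: heading 252.3°; drift -16.4° → track 235.9°, groundspeed 112.6 kt
Leg 2: heading 82.9°; drift +18.8° → track 101.7°, groundspeed 101.8 kt
Leg 3: heading 308.1°; drift -17.9° → track 290.2°, groundspeed 81.8 kt
Leg 4: heading 45.7°; drift +17.6° → track 63.3°, groundspeed 80.9 kt
Leg 5: heading 300.7°; drift -18.8° → track 281.9°, groundspeed 85.9 kt

Leg 1: track=235.9°, groundspeed=112.6 kt
Leg 2: track=101.7°, groundspeed=101.8 kt
Leg 3: track=290.2°, groundspeed=81.8 kt
Leg 4: track=63.3°, groundspeed=80.9 kt
Leg 5: track=281.9°, groundspeed=85.9 kt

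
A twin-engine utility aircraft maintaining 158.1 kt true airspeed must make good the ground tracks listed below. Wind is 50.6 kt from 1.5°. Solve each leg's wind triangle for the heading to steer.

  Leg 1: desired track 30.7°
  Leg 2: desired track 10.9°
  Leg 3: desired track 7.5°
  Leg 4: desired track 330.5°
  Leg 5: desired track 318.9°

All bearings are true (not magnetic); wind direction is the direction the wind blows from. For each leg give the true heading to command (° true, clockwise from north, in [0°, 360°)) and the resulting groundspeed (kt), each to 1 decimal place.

Leg 1: desired track 30.7°; wind correction -9.0° → command heading 21.7°, groundspeed 112.0 kt
Leg 2: desired track 10.9°; wind correction -3.0° → command heading 7.9°, groundspeed 108.0 kt
Leg 3: desired track 7.5°; wind correction -1.9° → command heading 5.6°, groundspeed 107.7 kt
Leg 4: desired track 330.5°; wind correction +9.5° → command heading 340.0°, groundspeed 112.6 kt
Leg 5: desired track 318.9°; wind correction +12.5° → command heading 331.4°, groundspeed 117.1 kt

Leg 1: heading=21.7°, groundspeed=112.0 kt
Leg 2: heading=7.9°, groundspeed=108.0 kt
Leg 3: heading=5.6°, groundspeed=107.7 kt
Leg 4: heading=340.0°, groundspeed=112.6 kt
Leg 5: heading=331.4°, groundspeed=117.1 kt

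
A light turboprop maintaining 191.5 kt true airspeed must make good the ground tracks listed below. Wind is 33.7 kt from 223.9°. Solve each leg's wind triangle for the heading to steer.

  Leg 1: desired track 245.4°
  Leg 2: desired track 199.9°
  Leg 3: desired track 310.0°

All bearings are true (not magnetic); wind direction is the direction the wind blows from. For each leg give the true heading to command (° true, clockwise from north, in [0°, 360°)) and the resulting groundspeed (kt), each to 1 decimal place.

Leg 1: heading=241.7°, groundspeed=159.7 kt
Leg 2: heading=204.0°, groundspeed=160.2 kt
Leg 3: heading=299.9°, groundspeed=186.2 kt

Leg 1: desired track 245.4°; wind correction -3.7° → command heading 241.7°, groundspeed 159.7 kt
Leg 2: desired track 199.9°; wind correction +4.1° → command heading 204.0°, groundspeed 160.2 kt
Leg 3: desired track 310.0°; wind correction -10.1° → command heading 299.9°, groundspeed 186.2 kt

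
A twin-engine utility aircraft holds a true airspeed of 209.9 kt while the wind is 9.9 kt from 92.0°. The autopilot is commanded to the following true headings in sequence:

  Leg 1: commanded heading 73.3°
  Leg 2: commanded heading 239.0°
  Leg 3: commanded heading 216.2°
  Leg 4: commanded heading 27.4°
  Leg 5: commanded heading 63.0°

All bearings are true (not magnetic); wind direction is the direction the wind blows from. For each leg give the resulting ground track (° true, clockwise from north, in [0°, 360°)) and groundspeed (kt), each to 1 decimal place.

Leg 1: track=72.4°, groundspeed=200.5 kt
Leg 2: track=240.4°, groundspeed=218.3 kt
Leg 3: track=218.4°, groundspeed=215.6 kt
Leg 4: track=24.9°, groundspeed=205.8 kt
Leg 5: track=61.6°, groundspeed=201.3 kt

Leg 1: heading 73.3°; drift -0.9° → track 72.4°, groundspeed 200.5 kt
Leg 2: heading 239.0°; drift +1.4° → track 240.4°, groundspeed 218.3 kt
Leg 3: heading 216.2°; drift +2.2° → track 218.4°, groundspeed 215.6 kt
Leg 4: heading 27.4°; drift -2.5° → track 24.9°, groundspeed 205.8 kt
Leg 5: heading 63.0°; drift -1.4° → track 61.6°, groundspeed 201.3 kt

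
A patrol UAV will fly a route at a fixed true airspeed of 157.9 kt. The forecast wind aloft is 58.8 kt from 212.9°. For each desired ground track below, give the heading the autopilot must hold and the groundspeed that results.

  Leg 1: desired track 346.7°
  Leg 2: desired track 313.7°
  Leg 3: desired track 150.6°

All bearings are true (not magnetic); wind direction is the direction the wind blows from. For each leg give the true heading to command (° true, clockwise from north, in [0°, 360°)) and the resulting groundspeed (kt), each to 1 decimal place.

Leg 1: desired track 346.7°; wind correction -15.6° → command heading 331.1°, groundspeed 192.8 kt
Leg 2: desired track 313.7°; wind correction -21.5° → command heading 292.2°, groundspeed 158.0 kt
Leg 3: desired track 150.6°; wind correction +19.3° → command heading 169.9°, groundspeed 121.7 kt

Leg 1: heading=331.1°, groundspeed=192.8 kt
Leg 2: heading=292.2°, groundspeed=158.0 kt
Leg 3: heading=169.9°, groundspeed=121.7 kt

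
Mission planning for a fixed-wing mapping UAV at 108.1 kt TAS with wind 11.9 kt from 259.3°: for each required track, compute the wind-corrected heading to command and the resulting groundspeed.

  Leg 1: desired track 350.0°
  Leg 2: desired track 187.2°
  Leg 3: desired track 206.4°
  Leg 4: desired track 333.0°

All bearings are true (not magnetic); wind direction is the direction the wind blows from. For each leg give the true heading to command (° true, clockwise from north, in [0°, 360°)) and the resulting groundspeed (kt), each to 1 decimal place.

Leg 1: heading=343.7°, groundspeed=107.6 kt
Leg 2: heading=193.2°, groundspeed=103.8 kt
Leg 3: heading=211.4°, groundspeed=100.5 kt
Leg 4: heading=326.9°, groundspeed=104.2 kt

Leg 1: desired track 350.0°; wind correction -6.3° → command heading 343.7°, groundspeed 107.6 kt
Leg 2: desired track 187.2°; wind correction +6.0° → command heading 193.2°, groundspeed 103.8 kt
Leg 3: desired track 206.4°; wind correction +5.0° → command heading 211.4°, groundspeed 100.5 kt
Leg 4: desired track 333.0°; wind correction -6.1° → command heading 326.9°, groundspeed 104.2 kt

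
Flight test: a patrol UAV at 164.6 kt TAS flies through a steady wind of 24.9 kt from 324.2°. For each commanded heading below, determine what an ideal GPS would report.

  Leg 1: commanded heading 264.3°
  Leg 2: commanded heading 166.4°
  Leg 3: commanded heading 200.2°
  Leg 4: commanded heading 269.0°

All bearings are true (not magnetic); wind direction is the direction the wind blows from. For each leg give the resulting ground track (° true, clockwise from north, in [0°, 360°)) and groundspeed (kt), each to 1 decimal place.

Leg 1: track=256.2°, groundspeed=153.6 kt
Leg 2: track=163.5°, groundspeed=187.9 kt
Leg 3: track=193.6°, groundspeed=179.7 kt
Leg 4: track=261.3°, groundspeed=151.8 kt

Leg 1: heading 264.3°; drift -8.1° → track 256.2°, groundspeed 153.6 kt
Leg 2: heading 166.4°; drift -2.9° → track 163.5°, groundspeed 187.9 kt
Leg 3: heading 200.2°; drift -6.6° → track 193.6°, groundspeed 179.7 kt
Leg 4: heading 269.0°; drift -7.7° → track 261.3°, groundspeed 151.8 kt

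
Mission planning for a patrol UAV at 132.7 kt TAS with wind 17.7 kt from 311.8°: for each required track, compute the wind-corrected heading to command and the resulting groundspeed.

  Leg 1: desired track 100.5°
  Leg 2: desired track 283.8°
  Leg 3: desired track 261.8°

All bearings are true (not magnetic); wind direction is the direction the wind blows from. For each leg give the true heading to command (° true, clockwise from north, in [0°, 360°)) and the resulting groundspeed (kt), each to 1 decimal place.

Leg 1: heading=96.5°, groundspeed=147.5 kt
Leg 2: heading=287.4°, groundspeed=116.8 kt
Leg 3: heading=267.7°, groundspeed=120.6 kt

Leg 1: desired track 100.5°; wind correction -4.0° → command heading 96.5°, groundspeed 147.5 kt
Leg 2: desired track 283.8°; wind correction +3.6° → command heading 287.4°, groundspeed 116.8 kt
Leg 3: desired track 261.8°; wind correction +5.9° → command heading 267.7°, groundspeed 120.6 kt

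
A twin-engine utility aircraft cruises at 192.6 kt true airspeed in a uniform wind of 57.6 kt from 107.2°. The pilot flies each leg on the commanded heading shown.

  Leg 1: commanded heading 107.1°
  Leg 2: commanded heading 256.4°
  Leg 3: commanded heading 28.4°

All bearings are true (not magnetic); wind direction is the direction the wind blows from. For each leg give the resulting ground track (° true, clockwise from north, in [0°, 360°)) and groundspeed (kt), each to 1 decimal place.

Leg 1: heading 107.1°; drift +0.0° → track 107.1°, groundspeed 135.0 kt
Leg 2: heading 256.4°; drift +6.9° → track 263.3°, groundspeed 243.9 kt
Leg 3: heading 28.4°; drift -17.3° → track 11.1°, groundspeed 190.0 kt

Leg 1: track=107.1°, groundspeed=135.0 kt
Leg 2: track=263.3°, groundspeed=243.9 kt
Leg 3: track=11.1°, groundspeed=190.0 kt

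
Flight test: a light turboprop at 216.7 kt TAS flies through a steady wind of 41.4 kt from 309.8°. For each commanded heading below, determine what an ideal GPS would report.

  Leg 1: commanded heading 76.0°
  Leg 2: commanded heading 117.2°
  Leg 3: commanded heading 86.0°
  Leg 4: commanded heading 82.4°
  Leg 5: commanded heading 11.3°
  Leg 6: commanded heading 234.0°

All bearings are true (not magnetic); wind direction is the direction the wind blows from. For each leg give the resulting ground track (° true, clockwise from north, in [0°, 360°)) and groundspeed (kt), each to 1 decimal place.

Leg 1: track=83.9°, groundspeed=243.5 kt
Leg 2: track=119.2°, groundspeed=257.3 kt
Leg 3: track=92.6°, groundspeed=248.2 kt
Leg 4: track=89.5°, groundspeed=246.6 kt
Leg 5: track=21.8°, groundspeed=200.3 kt
Leg 6: track=223.0°, groundspeed=210.4 kt

Leg 1: heading 76.0°; drift +7.9° → track 83.9°, groundspeed 243.5 kt
Leg 2: heading 117.2°; drift +2.0° → track 119.2°, groundspeed 257.3 kt
Leg 3: heading 86.0°; drift +6.6° → track 92.6°, groundspeed 248.2 kt
Leg 4: heading 82.4°; drift +7.1° → track 89.5°, groundspeed 246.6 kt
Leg 5: heading 11.3°; drift +10.5° → track 21.8°, groundspeed 200.3 kt
Leg 6: heading 234.0°; drift -11.0° → track 223.0°, groundspeed 210.4 kt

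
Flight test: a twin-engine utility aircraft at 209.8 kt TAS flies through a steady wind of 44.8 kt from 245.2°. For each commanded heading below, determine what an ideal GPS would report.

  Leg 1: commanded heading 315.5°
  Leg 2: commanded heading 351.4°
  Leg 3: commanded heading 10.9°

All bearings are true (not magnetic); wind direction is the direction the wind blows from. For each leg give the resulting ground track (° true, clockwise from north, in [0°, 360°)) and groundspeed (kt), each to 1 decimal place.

Leg 1: heading 315.5°; drift +12.2° → track 327.7°, groundspeed 199.2 kt
Leg 2: heading 351.4°; drift +11.0° → track 2.4°, groundspeed 226.4 kt
Leg 3: heading 10.9°; drift +8.8° → track 19.7°, groundspeed 238.7 kt

Leg 1: track=327.7°, groundspeed=199.2 kt
Leg 2: track=2.4°, groundspeed=226.4 kt
Leg 3: track=19.7°, groundspeed=238.7 kt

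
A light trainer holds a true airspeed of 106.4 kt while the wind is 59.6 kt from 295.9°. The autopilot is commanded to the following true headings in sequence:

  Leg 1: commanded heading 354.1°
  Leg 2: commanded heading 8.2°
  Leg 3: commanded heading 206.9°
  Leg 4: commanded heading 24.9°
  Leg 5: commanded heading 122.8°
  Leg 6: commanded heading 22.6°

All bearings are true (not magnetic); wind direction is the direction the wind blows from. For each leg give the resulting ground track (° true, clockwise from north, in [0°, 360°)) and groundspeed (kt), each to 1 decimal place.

Leg 1: track=28.1°, groundspeed=90.5 kt
Leg 2: track=40.9°, groundspeed=105.0 kt
Leg 3: track=177.4°, groundspeed=121.0 kt
Leg 4: track=54.4°, groundspeed=121.0 kt
Leg 5: track=120.3°, groundspeed=165.7 kt
Leg 6: track=52.6°, groundspeed=118.9 kt

Leg 1: heading 354.1°; drift +34.0° → track 28.1°, groundspeed 90.5 kt
Leg 2: heading 8.2°; drift +32.7° → track 40.9°, groundspeed 105.0 kt
Leg 3: heading 206.9°; drift -29.5° → track 177.4°, groundspeed 121.0 kt
Leg 4: heading 24.9°; drift +29.5° → track 54.4°, groundspeed 121.0 kt
Leg 5: heading 122.8°; drift -2.5° → track 120.3°, groundspeed 165.7 kt
Leg 6: heading 22.6°; drift +30.0° → track 52.6°, groundspeed 118.9 kt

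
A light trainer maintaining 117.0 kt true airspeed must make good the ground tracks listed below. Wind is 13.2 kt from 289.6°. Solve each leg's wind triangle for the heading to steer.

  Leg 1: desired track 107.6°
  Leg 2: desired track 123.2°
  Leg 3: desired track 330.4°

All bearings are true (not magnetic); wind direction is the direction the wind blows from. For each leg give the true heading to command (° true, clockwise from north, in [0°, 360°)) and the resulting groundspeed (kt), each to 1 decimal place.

Leg 1: heading=107.4°, groundspeed=130.2 kt
Leg 2: heading=124.7°, groundspeed=129.8 kt
Leg 3: heading=326.2°, groundspeed=106.7 kt

Leg 1: desired track 107.6°; wind correction -0.2° → command heading 107.4°, groundspeed 130.2 kt
Leg 2: desired track 123.2°; wind correction +1.5° → command heading 124.7°, groundspeed 129.8 kt
Leg 3: desired track 330.4°; wind correction -4.2° → command heading 326.2°, groundspeed 106.7 kt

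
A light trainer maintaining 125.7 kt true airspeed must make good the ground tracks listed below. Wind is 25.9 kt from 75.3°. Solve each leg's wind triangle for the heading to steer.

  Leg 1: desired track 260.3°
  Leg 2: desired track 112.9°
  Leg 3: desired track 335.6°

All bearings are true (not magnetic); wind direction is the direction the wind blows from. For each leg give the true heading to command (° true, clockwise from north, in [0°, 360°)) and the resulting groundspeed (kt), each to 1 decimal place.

Leg 1: desired track 260.3°; wind correction +1.0° → command heading 261.3°, groundspeed 151.5 kt
Leg 2: desired track 112.9°; wind correction -7.2° → command heading 105.7°, groundspeed 104.2 kt
Leg 3: desired track 335.6°; wind correction +11.7° → command heading 347.3°, groundspeed 127.4 kt

Leg 1: heading=261.3°, groundspeed=151.5 kt
Leg 2: heading=105.7°, groundspeed=104.2 kt
Leg 3: heading=347.3°, groundspeed=127.4 kt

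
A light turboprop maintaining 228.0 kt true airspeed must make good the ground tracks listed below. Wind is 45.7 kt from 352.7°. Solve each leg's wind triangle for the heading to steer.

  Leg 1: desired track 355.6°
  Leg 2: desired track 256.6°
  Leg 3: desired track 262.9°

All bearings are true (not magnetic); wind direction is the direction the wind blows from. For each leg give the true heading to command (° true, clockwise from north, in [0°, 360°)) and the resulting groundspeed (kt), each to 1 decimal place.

Leg 1: heading=355.0°, groundspeed=182.3 kt
Leg 2: heading=268.1°, groundspeed=228.3 kt
Leg 3: heading=274.5°, groundspeed=223.2 kt

Leg 1: desired track 355.6°; wind correction -0.6° → command heading 355.0°, groundspeed 182.3 kt
Leg 2: desired track 256.6°; wind correction +11.5° → command heading 268.1°, groundspeed 228.3 kt
Leg 3: desired track 262.9°; wind correction +11.6° → command heading 274.5°, groundspeed 223.2 kt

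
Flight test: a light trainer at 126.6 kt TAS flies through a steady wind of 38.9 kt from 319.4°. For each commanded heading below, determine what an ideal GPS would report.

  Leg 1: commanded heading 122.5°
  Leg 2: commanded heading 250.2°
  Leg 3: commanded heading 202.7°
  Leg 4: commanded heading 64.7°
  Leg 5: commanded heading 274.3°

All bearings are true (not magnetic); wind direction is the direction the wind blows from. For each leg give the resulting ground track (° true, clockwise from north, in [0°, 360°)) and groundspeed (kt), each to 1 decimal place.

Leg 1: heading 122.5°; drift +3.9° → track 126.4°, groundspeed 164.2 kt
Leg 2: heading 250.2°; drift -17.9° → track 232.3°, groundspeed 118.5 kt
Leg 3: heading 202.7°; drift -13.6° → track 189.1°, groundspeed 148.2 kt
Leg 4: heading 64.7°; drift +15.3° → track 80.0°, groundspeed 141.9 kt
Leg 5: heading 274.3°; drift -15.5° → track 258.8°, groundspeed 102.9 kt

Leg 1: track=126.4°, groundspeed=164.2 kt
Leg 2: track=232.3°, groundspeed=118.5 kt
Leg 3: track=189.1°, groundspeed=148.2 kt
Leg 4: track=80.0°, groundspeed=141.9 kt
Leg 5: track=258.8°, groundspeed=102.9 kt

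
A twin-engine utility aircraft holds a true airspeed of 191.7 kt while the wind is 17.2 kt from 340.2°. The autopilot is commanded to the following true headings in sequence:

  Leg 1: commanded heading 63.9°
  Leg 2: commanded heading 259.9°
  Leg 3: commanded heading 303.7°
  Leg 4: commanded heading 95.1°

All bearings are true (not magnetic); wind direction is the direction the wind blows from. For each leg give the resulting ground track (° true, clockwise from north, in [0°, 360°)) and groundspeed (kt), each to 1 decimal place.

Leg 1: track=69.0°, groundspeed=190.6 kt
Leg 2: track=254.8°, groundspeed=189.6 kt
Leg 3: track=300.4°, groundspeed=178.2 kt
Leg 4: track=99.6°, groundspeed=199.6 kt

Leg 1: heading 63.9°; drift +5.1° → track 69.0°, groundspeed 190.6 kt
Leg 2: heading 259.9°; drift -5.1° → track 254.8°, groundspeed 189.6 kt
Leg 3: heading 303.7°; drift -3.3° → track 300.4°, groundspeed 178.2 kt
Leg 4: heading 95.1°; drift +4.5° → track 99.6°, groundspeed 199.6 kt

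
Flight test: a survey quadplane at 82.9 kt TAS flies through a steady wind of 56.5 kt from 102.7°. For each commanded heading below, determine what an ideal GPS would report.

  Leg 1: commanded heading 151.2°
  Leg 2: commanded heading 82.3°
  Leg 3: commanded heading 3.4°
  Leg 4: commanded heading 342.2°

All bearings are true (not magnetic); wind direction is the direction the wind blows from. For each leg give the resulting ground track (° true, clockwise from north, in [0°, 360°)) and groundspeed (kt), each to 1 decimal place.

Leg 1: heading 151.2°; drift +42.9° → track 194.1°, groundspeed 62.1 kt
Leg 2: heading 82.3°; drift -33.3° → track 49.0°, groundspeed 35.8 kt
Leg 3: heading 3.4°; drift -31.2° → track 332.2°, groundspeed 107.6 kt
Leg 4: heading 342.2°; drift -23.6° → track 318.6°, groundspeed 121.7 kt

Leg 1: track=194.1°, groundspeed=62.1 kt
Leg 2: track=49.0°, groundspeed=35.8 kt
Leg 3: track=332.2°, groundspeed=107.6 kt
Leg 4: track=318.6°, groundspeed=121.7 kt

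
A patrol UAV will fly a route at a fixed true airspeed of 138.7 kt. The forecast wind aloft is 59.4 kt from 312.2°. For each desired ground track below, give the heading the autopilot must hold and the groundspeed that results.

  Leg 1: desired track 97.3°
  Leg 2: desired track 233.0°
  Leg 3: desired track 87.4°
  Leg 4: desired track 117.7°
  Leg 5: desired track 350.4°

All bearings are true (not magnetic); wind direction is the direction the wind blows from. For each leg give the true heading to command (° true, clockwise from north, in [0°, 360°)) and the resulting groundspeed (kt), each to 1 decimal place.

Leg 1: desired track 97.3°; wind correction -14.2° → command heading 83.1°, groundspeed 183.2 kt
Leg 2: desired track 233.0°; wind correction +24.9° → command heading 257.9°, groundspeed 114.7 kt
Leg 3: desired track 87.4°; wind correction -17.6° → command heading 69.8°, groundspeed 174.4 kt
Leg 4: desired track 117.7°; wind correction -6.2° → command heading 111.5°, groundspeed 195.4 kt
Leg 5: desired track 350.4°; wind correction -15.4° → command heading 335.0°, groundspeed 87.1 kt

Leg 1: heading=83.1°, groundspeed=183.2 kt
Leg 2: heading=257.9°, groundspeed=114.7 kt
Leg 3: heading=69.8°, groundspeed=174.4 kt
Leg 4: heading=111.5°, groundspeed=195.4 kt
Leg 5: heading=335.0°, groundspeed=87.1 kt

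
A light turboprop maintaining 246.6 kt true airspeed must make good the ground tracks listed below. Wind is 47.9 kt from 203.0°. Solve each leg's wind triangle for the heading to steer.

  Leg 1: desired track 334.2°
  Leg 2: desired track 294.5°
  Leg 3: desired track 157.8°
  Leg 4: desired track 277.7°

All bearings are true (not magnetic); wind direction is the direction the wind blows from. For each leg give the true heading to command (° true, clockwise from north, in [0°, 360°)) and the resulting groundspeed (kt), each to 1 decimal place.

Leg 1: desired track 334.2°; wind correction -8.4° → command heading 325.8°, groundspeed 275.5 kt
Leg 2: desired track 294.5°; wind correction -11.2° → command heading 283.3°, groundspeed 243.2 kt
Leg 3: desired track 157.8°; wind correction +7.9° → command heading 165.7°, groundspeed 210.5 kt
Leg 4: desired track 277.7°; wind correction -10.8° → command heading 266.9°, groundspeed 229.6 kt

Leg 1: heading=325.8°, groundspeed=275.5 kt
Leg 2: heading=283.3°, groundspeed=243.2 kt
Leg 3: heading=165.7°, groundspeed=210.5 kt
Leg 4: heading=266.9°, groundspeed=229.6 kt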